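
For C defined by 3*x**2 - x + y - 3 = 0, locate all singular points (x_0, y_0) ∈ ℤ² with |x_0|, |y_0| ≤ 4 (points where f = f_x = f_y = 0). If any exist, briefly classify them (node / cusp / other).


No singular points in the scanned grid; C is smooth there.

Compute partial derivatives:
  f_x = 6*x - 1.
  f_y = 1.
f_y = 1 is a nonzero constant, so f_y never vanishes: no point (x, y) can satisfy f = f_x = f_y = 0. In particular no (x, y) ∈ {−4, ..., 4}² is singular; the curve is smooth.


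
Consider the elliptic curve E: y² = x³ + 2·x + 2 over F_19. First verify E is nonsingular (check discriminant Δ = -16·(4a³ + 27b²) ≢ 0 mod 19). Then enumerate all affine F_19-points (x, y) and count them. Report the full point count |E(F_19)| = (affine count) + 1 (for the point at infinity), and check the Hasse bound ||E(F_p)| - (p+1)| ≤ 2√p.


Affine points = {(1, 9), (1, 10), (3, 4), (3, 15), (4, 6), (4, 13), (5, 2), (5, 17), (7, 6), (7, 13), (8, 6), (8, 13), (11, 5), (11, 14), (12, 5), (12, 14), (14, 0), (15, 5), (15, 14), (16, 8), (16, 11), (17, 3), (17, 16)}; affine count = 23; |E(F_19)| = 24.

Discriminant check: Δ ∝ 4a³ + 27b² = 4·2³ + 27·2² = 4·8 + 27·4 ≡ 7 (mod 19). Nonzero ⇒ E is nonsingular.
For each x ∈ F_19, compute rhs = x³ + 2·x + 2 mod 19, then count y ∈ F_19 with y² ≡ rhs.
  x = 0: rhs = 2, matching y values: none (0 points).
  x = 1: rhs = 5, matching y values: 9, 10 (2 points).
  x = 2: rhs = 14, matching y values: none (0 points).
  x = 3: rhs = 16, matching y values: 4, 15 (2 points).
  x = 4: rhs = 17, matching y values: 6, 13 (2 points).
  x = 5: rhs = 4, matching y values: 2, 17 (2 points).
  x = 6: rhs = 2, matching y values: none (0 points).
  x = 7: rhs = 17, matching y values: 6, 13 (2 points).
  x = 8: rhs = 17, matching y values: 6, 13 (2 points).
  x = 9: rhs = 8, matching y values: none (0 points).
  x = 10: rhs = 15, matching y values: none (0 points).
  x = 11: rhs = 6, matching y values: 5, 14 (2 points).
  x = 12: rhs = 6, matching y values: 5, 14 (2 points).
  x = 13: rhs = 2, matching y values: none (0 points).
  x = 14: rhs = 0, matching y values: 0 (1 points).
  x = 15: rhs = 6, matching y values: 5, 14 (2 points).
  x = 16: rhs = 7, matching y values: 8, 11 (2 points).
  x = 17: rhs = 9, matching y values: 3, 16 (2 points).
  x = 18: rhs = 18, matching y values: none (0 points).
Total affine count: 23.
Full point count |E(F_19)| = 23 + 1 = 24.
Hasse bound: |24 − (19+1)| = |4| = 4 ≤ 2√19 ≈ 8.7178 ✓.


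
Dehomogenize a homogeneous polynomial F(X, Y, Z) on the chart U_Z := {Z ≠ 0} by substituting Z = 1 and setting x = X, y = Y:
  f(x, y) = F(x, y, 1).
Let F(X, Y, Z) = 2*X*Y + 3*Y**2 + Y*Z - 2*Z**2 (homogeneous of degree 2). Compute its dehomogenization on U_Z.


f(x, y) = 2*x*y + 3*y**2 + y - 2

On U_Z we set Z = 1. Each monomial c·X^i·Y^j·Z^k in F becomes c·x^i·y^j·1^k = c·x^i·y^j.
Substituting Z = 1: F(X, Y, 1) = 2*x*y + 3*y**2 + y - 2.
Note: deg(f) ≤ deg(F) = 2; strict inequality happens when F is divisible by Z (lost terms).


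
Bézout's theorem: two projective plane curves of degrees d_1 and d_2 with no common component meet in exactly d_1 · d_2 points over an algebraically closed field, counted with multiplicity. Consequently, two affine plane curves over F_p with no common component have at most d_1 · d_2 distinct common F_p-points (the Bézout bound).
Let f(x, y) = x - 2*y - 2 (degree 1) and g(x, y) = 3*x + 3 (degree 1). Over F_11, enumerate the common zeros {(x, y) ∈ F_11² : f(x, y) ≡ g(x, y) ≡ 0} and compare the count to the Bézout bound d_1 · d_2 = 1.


Common zeros: {(10, 4)}; count = 1; Bézout bound = 1.

deg(f) = 1, deg(g) = 1, so Bézout bound = 1.
Scan x ∈ F_11. For each x, list the y ∈ F_11 with f(x, y) ≡ 0 and those with g(x, y) ≡ 0 (mod 11); the common zeros in that column are the intersection.
  x = 0: f ≡ 0 at y ∈ {10}; g ≡ 0 at y ∈ ∅; common: ∅.
  x = 1: f ≡ 0 at y ∈ {5}; g ≡ 0 at y ∈ ∅; common: ∅.
  x = 2: f ≡ 0 at y ∈ {0}; g ≡ 0 at y ∈ ∅; common: ∅.
  x = 3: f ≡ 0 at y ∈ {6}; g ≡ 0 at y ∈ ∅; common: ∅.
  x = 4: f ≡ 0 at y ∈ {1}; g ≡ 0 at y ∈ ∅; common: ∅.
  x = 5: f ≡ 0 at y ∈ {7}; g ≡ 0 at y ∈ ∅; common: ∅.
  x = 6: f ≡ 0 at y ∈ {2}; g ≡ 0 at y ∈ ∅; common: ∅.
  x = 7: f ≡ 0 at y ∈ {8}; g ≡ 0 at y ∈ ∅; common: ∅.
  x = 8: f ≡ 0 at y ∈ {3}; g ≡ 0 at y ∈ ∅; common: ∅.
  x = 9: f ≡ 0 at y ∈ {9}; g ≡ 0 at y ∈ ∅; common: ∅.
  x = 10: f ≡ 0 at y ∈ {4}; g ≡ 0 at y ∈ {0, 1, 2, 3, 4, 5, 6, 7, 8, 9, 10}; common: {4}.
Collecting: common zeros = {(10, 4)}, so the count is 1.
Comparison with the Bézout bound: 1 ≤ 1 = deg(f)·deg(g), as expected for curves with no common component (the bound is attained).


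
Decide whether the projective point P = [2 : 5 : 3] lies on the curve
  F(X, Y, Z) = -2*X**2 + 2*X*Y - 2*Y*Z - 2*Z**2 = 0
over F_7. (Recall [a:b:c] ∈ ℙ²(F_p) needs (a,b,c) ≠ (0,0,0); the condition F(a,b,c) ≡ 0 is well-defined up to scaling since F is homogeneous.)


F(2,5,3) ≡ 6 (mod 7); P is NOT on the curve.

Evaluate F(2, 5, 3) term-by-term (mod 7).
  -2*X**2 ↦ -2·4·1·1 = -8
  2*X*Y ↦ 2·2·5·1 = 20
  -2*Y*Z ↦ -2·1·5·3 = -30
  -2*Z**2 ↦ -2·1·1·9 = -18
Sum: F(2, 5, 3) = (-8) + (20) + (-30) + (-18) = -36.
Reducing mod 7: -36 ≡ 6 (mod 7).
Since F(a, b, c) ≡ 6 ≠ 0 (mod 7), P does NOT lie on the curve.


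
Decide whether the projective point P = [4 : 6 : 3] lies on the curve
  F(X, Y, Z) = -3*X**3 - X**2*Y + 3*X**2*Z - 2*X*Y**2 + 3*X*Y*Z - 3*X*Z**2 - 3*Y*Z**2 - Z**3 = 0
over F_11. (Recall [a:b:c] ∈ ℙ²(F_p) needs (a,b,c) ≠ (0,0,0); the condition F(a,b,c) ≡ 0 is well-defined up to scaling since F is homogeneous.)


F(4,6,3) ≡ 4 (mod 11); P is NOT on the curve.

Evaluate F(4, 6, 3) term-by-term (mod 11).
  -3*X**3 ↦ -3·64·1·1 = -192
  -X**2*Y ↦ -1·16·6·1 = -96
  3*X**2*Z ↦ 3·16·1·3 = 144
  -2*X*Y**2 ↦ -2·4·36·1 = -288
  3*X*Y*Z ↦ 3·4·6·3 = 216
  -3*X*Z**2 ↦ -3·4·1·9 = -108
  -3*Y*Z**2 ↦ -3·1·6·9 = -162
  -Z**3 ↦ -1·1·1·27 = -27
Sum: F(4, 6, 3) = (-192) + (-96) + (144) + (-288) + (216) + (-108) + (-162) + (-27) = -513.
Reducing mod 11: -513 ≡ 4 (mod 11).
Since F(a, b, c) ≡ 4 ≠ 0 (mod 11), P does NOT lie on the curve.


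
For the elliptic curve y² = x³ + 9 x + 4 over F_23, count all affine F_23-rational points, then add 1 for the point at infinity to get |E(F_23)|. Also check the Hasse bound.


Affine points = {(0, 2), (0, 21), (3, 9), (3, 14), (4, 9), (4, 14), (5, 6), (5, 17), (8, 6), (8, 17), (9, 3), (9, 20), (10, 6), (10, 17), (11, 10), (11, 13), (12, 0), (13, 8), (13, 15), (15, 8), (15, 15), (16, 9), (16, 14), (18, 8), (18, 15), (21, 1), (21, 22)}; affine count = 27; |E(F_23)| = 28.

Discriminant check: Δ ∝ 4a³ + 27b² = 4·9³ + 27·4² = 4·729 + 27·16 ≡ 13 (mod 23). Nonzero ⇒ E is nonsingular.
For each x ∈ F_23, compute rhs = x³ + 9·x + 4 mod 23, then count y ∈ F_23 with y² ≡ rhs.
  x = 0: rhs = 4, matching y values: 2, 21 (2 points).
  x = 1: rhs = 14, matching y values: none (0 points).
  x = 2: rhs = 7, matching y values: none (0 points).
  x = 3: rhs = 12, matching y values: 9, 14 (2 points).
  x = 4: rhs = 12, matching y values: 9, 14 (2 points).
  x = 5: rhs = 13, matching y values: 6, 17 (2 points).
  x = 6: rhs = 21, matching y values: none (0 points).
  x = 7: rhs = 19, matching y values: none (0 points).
  x = 8: rhs = 13, matching y values: 6, 17 (2 points).
  x = 9: rhs = 9, matching y values: 3, 20 (2 points).
  x = 10: rhs = 13, matching y values: 6, 17 (2 points).
  x = 11: rhs = 8, matching y values: 10, 13 (2 points).
  x = 12: rhs = 0, matching y values: 0 (1 points).
  x = 13: rhs = 18, matching y values: 8, 15 (2 points).
  x = 14: rhs = 22, matching y values: none (0 points).
  x = 15: rhs = 18, matching y values: 8, 15 (2 points).
  x = 16: rhs = 12, matching y values: 9, 14 (2 points).
  x = 17: rhs = 10, matching y values: none (0 points).
  x = 18: rhs = 18, matching y values: 8, 15 (2 points).
  x = 19: rhs = 19, matching y values: none (0 points).
  x = 20: rhs = 19, matching y values: none (0 points).
  x = 21: rhs = 1, matching y values: 1, 22 (2 points).
  x = 22: rhs = 17, matching y values: none (0 points).
Total affine count: 27.
Full point count |E(F_23)| = 27 + 1 = 28.
Hasse bound: |28 − (23+1)| = |4| = 4 ≤ 2√23 ≈ 9.5917 ✓.


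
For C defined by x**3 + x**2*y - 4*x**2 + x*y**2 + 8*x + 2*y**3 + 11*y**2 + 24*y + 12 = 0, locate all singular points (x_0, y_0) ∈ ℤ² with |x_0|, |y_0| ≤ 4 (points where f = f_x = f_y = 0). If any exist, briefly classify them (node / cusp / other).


Singular points: {(2, -2)}; classification: cusp.

Compute partial derivatives:
  f_x = 3*x**2 + 2*x*y - 8*x + y**2 + 8.
  f_y = x**2 + 2*x*y + 6*y**2 + 22*y + 24.
Scan x_0 ∈ {−4, ..., 4}. For each x_0, f_y(x_0, y) is a polynomial in y; find its integer roots y ∈ {−4, ..., 4}, then test f_x and f at those candidates.
  x = -4: f_y(-4, y) = 6*y**2 + 14*y + 40; no integer root y with |y| ≤ 4.
  x = -3: f_y(-3, y) = 6*y**2 + 16*y + 33; no integer root y with |y| ≤ 4.
  x = -2: f_y(-2, y) = 6*y**2 + 18*y + 28; no integer root y with |y| ≤ 4.
  x = -1: f_y(-1, y) = 6*y**2 + 20*y + 25; no integer root y with |y| ≤ 4.
  x = 0: f_y(0, y) = 6*y**2 + 22*y + 24; no integer root y with |y| ≤ 4.
  x = 1: f_y(1, y) = 6*y**2 + 24*y + 25; no integer root y with |y| ≤ 4.
  x = 2: f_y(2, y) = 6*y**2 + 26*y + 28; vanishes at y ∈ {-2}. (2, -2): f_x = 0, f = 0 — SINGULAR.
  x = 3: f_y(3, y) = 6*y**2 + 28*y + 33; no integer root y with |y| ≤ 4.
  x = 4: f_y(4, y) = 6*y**2 + 30*y + 40; no integer root y with |y| ≤ 4.
Only singular point on the grid: (2, -2).
Classify: substitute x = 2 + u, y = -2 + v and expand: f = u**3 + u**2*v + u*v**2 + 2*v**3 + v**2.
No constant or linear terms (consistent with a singular point). Quadratic part: v**2. Cubic part: u**3 + u**2*v + u*v**2 + 2*v**3.
The quadratic part v**2 is a perfect square, so there is a single (double) tangent line v = 0, i.e. y = -2. Restricting the cubic part to that line (v = 0) leaves u**3 ≠ 0, so f is not divisible by v and the branch is v² ≈ -u**3 to lowest order — this is a cusp.
Classification: cusp.


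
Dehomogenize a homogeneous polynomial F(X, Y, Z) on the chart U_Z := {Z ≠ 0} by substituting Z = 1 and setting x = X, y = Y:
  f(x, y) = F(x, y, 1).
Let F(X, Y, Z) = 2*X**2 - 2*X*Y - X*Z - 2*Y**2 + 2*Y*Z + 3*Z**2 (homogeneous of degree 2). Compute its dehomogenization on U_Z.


f(x, y) = 2*x**2 - 2*x*y - x - 2*y**2 + 2*y + 3

On U_Z we set Z = 1. Each monomial c·X^i·Y^j·Z^k in F becomes c·x^i·y^j·1^k = c·x^i·y^j.
Substituting Z = 1: F(X, Y, 1) = 2*x**2 - 2*x*y - x - 2*y**2 + 2*y + 3.
Note: deg(f) ≤ deg(F) = 2; strict inequality happens when F is divisible by Z (lost terms).


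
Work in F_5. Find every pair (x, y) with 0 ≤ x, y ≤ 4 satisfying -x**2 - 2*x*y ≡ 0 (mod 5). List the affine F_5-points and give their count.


Affine F_5-points: {(0, 0), (0, 1), (0, 2), (0, 3), (0, 4), (1, 2), (2, 4), (3, 1), (4, 3)}; count = 9.

For each of the 25 pairs (x, y) ∈ F_5², evaluate f(x, y) mod 5. Record the zeros.
  x = 0: [0↦0, 1↦0, 2↦0, 3↦0, 4↦0]  zeros at y ∈ {0, 1, 2, 3, 4}
  x = 1: [0↦4, 1↦2, 2↦0, 3↦3, 4↦1]  zeros at y ∈ {2}
  x = 2: [0↦1, 1↦2, 2↦3, 3↦4, 4↦0]  zeros at y ∈ {4}
  x = 3: [0↦1, 1↦0, 2↦4, 3↦3, 4↦2]  zeros at y ∈ {1}
  x = 4: [0↦4, 1↦1, 2↦3, 3↦0, 4↦2]  zeros at y ∈ {3}
Collecting zeros: affine points = {(0, 0), (0, 1), (0, 2), (0, 3), (0, 4), (1, 2), (2, 4), (3, 1), (4, 3)}.
Total count |C(F_5)_aff| = 9.


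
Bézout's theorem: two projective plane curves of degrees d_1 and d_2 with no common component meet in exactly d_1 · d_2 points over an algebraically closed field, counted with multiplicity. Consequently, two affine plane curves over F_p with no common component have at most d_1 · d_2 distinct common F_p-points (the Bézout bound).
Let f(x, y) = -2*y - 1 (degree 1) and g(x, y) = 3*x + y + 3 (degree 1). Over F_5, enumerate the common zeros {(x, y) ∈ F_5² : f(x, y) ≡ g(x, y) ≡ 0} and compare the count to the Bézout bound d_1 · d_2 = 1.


Common zeros: {(0, 2)}; count = 1; Bézout bound = 1.

deg(f) = 1, deg(g) = 1, so Bézout bound = 1.
Scan x ∈ F_5. For each x, list the y ∈ F_5 with f(x, y) ≡ 0 and those with g(x, y) ≡ 0 (mod 5); the common zeros in that column are the intersection.
  x = 0: f ≡ 0 at y ∈ {2}; g ≡ 0 at y ∈ {2}; common: {2}.
  x = 1: f ≡ 0 at y ∈ {2}; g ≡ 0 at y ∈ {4}; common: ∅.
  x = 2: f ≡ 0 at y ∈ {2}; g ≡ 0 at y ∈ {1}; common: ∅.
  x = 3: f ≡ 0 at y ∈ {2}; g ≡ 0 at y ∈ {3}; common: ∅.
  x = 4: f ≡ 0 at y ∈ {2}; g ≡ 0 at y ∈ {0}; common: ∅.
Collecting: common zeros = {(0, 2)}, so the count is 1.
Comparison with the Bézout bound: 1 ≤ 1 = deg(f)·deg(g), as expected for curves with no common component (the bound is attained).


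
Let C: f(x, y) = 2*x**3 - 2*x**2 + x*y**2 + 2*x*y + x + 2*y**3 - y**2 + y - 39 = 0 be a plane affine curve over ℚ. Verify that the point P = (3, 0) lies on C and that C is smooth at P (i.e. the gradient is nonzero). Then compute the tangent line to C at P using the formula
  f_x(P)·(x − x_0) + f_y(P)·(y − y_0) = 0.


Tangent line at P: 43*x + 7*y - 129 = 0.

Step 1: f(3, 0) = 0, so P lies on C.
Step 2: partial derivatives
  f_x(x, y) = 6*x**2 - 4*x + y**2 + 2*y + 1, f_y(x, y) = 2*x*y + 2*x + 6*y**2 - 2*y + 1.
  f_x(P) = 43, f_y(P) = 7 (gradient nonzero, so P is smooth).
Step 3: tangent line at P: 43·(x − 3) + 7·(y − 0) = 0.
Expanding: 43*x + 7*y - 129 = 0.


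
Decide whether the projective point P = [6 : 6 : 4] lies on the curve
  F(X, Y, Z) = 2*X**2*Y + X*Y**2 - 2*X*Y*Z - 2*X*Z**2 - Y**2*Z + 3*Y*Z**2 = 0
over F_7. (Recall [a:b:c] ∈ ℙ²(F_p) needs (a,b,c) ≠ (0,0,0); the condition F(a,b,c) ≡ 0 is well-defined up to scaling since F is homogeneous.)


F(6,6,4) ≡ 4 (mod 7); P is NOT on the curve.

Evaluate F(6, 6, 4) term-by-term (mod 7).
  2*X**2*Y ↦ 2·36·6·1 = 432
  X*Y**2 ↦ 1·6·36·1 = 216
  -2*X*Y*Z ↦ -2·6·6·4 = -288
  -2*X*Z**2 ↦ -2·6·1·16 = -192
  -Y**2*Z ↦ -1·1·36·4 = -144
  3*Y*Z**2 ↦ 3·1·6·16 = 288
Sum: F(6, 6, 4) = (432) + (216) + (-288) + (-192) + (-144) + (288) = 312.
Reducing mod 7: 312 ≡ 4 (mod 7).
Since F(a, b, c) ≡ 4 ≠ 0 (mod 7), P does NOT lie on the curve.


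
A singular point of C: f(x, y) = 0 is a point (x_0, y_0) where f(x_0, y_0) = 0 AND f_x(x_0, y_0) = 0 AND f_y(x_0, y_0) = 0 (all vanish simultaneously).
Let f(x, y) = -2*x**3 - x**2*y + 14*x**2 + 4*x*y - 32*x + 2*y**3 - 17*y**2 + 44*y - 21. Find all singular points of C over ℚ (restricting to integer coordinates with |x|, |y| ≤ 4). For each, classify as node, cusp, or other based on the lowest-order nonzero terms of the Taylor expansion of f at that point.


Singular points: {(2, 3)}; classification: node.

Compute partial derivatives:
  f_x = -6*x**2 - 2*x*y + 28*x + 4*y - 32.
  f_y = -x**2 + 4*x + 6*y**2 - 34*y + 44.
Scan x_0 ∈ {−4, ..., 4}. For each x_0, f_y(x_0, y) is a polynomial in y; find its integer roots y ∈ {−4, ..., 4}, then test f_x and f at those candidates.
  x = -4: f_y(-4, y) = 6*y**2 - 34*y + 12; no integer root y with |y| ≤ 4.
  x = -3: f_y(-3, y) = 6*y**2 - 34*y + 23; no integer root y with |y| ≤ 4.
  x = -2: f_y(-2, y) = 6*y**2 - 34*y + 32; no integer root y with |y| ≤ 4.
  x = -1: f_y(-1, y) = 6*y**2 - 34*y + 39; no integer root y with |y| ≤ 4.
  x = 0: f_y(0, y) = 6*y**2 - 34*y + 44; vanishes at y ∈ {2}. (0, 2): f_x = -24 ≠ 0.
  x = 1: f_y(1, y) = 6*y**2 - 34*y + 47; no integer root y with |y| ≤ 4.
  x = 2: f_y(2, y) = 6*y**2 - 34*y + 48; vanishes at y ∈ {3}. (2, 3): f_x = 0, f = 0 — SINGULAR.
  x = 3: f_y(3, y) = 6*y**2 - 34*y + 47; no integer root y with |y| ≤ 4.
  x = 4: f_y(4, y) = 6*y**2 - 34*y + 44; vanishes at y ∈ {2}. (4, 2): f_x = -24 ≠ 0.
Only singular point on the grid: (2, 3).
Classify: substitute x = 2 + u, y = 3 + v and expand: f = -2*u**3 - u**2*v - u**2 + 2*v**3 + v**2.
No constant or linear terms (consistent with a singular point). Quadratic part: -u**2 + v**2. Cubic part: -2*u**3 - u**2*v + 2*v**3.
The quadratic part v**2 - u**2 = (v − u)(v + u) splits into two distinct linear factors, so there are two distinct tangent lines y − 3 = ±(x − 2) — this is a node (ordinary double point).
Classification: node.


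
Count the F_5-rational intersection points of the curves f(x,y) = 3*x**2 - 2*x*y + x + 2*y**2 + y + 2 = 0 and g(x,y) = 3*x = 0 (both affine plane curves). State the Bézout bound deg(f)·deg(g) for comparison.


Common zeros: {(0, 1)}; count = 1; Bézout bound = 2.

deg(f) = 2, deg(g) = 1, so Bézout bound = 2.
Scan x ∈ F_5. For each x, list the y ∈ F_5 with f(x, y) ≡ 0 and those with g(x, y) ≡ 0 (mod 5); the common zeros in that column are the intersection.
  x = 0: f ≡ 0 at y ∈ {1}; g ≡ 0 at y ∈ {0, 1, 2, 3, 4}; common: {1}.
  x = 1: f ≡ 0 at y ∈ ∅; g ≡ 0 at y ∈ ∅; common: ∅.
  x = 2: f ≡ 0 at y ∈ {1, 3}; g ≡ 0 at y ∈ ∅; common: ∅.
  x = 3: f ≡ 0 at y ∈ {2, 3}; g ≡ 0 at y ∈ ∅; common: ∅.
  x = 4: f ≡ 0 at y ∈ ∅; g ≡ 0 at y ∈ ∅; common: ∅.
Collecting: common zeros = {(0, 1)}, so the count is 1.
Comparison with the Bézout bound: 1 ≤ 2 = deg(f)·deg(g), as expected for curves with no common component (the affine F_5-count falls short of the bound because intersections may lie at infinity, over extension fields, or carry multiplicity).


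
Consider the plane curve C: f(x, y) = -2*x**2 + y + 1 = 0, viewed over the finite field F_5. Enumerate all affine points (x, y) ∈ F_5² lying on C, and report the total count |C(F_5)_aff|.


Affine F_5-points: {(0, 4), (1, 1), (2, 2), (3, 2), (4, 1)}; count = 5.

For each of the 25 pairs (x, y) ∈ F_5², evaluate f(x, y) mod 5. Record the zeros.
  x = 0: [0↦1, 1↦2, 2↦3, 3↦4, 4↦0]  zeros at y ∈ {4}
  x = 1: [0↦4, 1↦0, 2↦1, 3↦2, 4↦3]  zeros at y ∈ {1}
  x = 2: [0↦3, 1↦4, 2↦0, 3↦1, 4↦2]  zeros at y ∈ {2}
  x = 3: [0↦3, 1↦4, 2↦0, 3↦1, 4↦2]  zeros at y ∈ {2}
  x = 4: [0↦4, 1↦0, 2↦1, 3↦2, 4↦3]  zeros at y ∈ {1}
Collecting zeros: affine points = {(0, 4), (1, 1), (2, 2), (3, 2), (4, 1)}.
Total count |C(F_5)_aff| = 5.


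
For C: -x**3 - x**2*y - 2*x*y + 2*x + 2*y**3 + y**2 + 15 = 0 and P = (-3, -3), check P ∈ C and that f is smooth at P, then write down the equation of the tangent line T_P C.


Tangent line at P: -37*x + 45*y + 24 = 0.

Step 1: f(-3, -3) = 0, so P lies on C.
Step 2: partial derivatives
  f_x(x, y) = -3*x**2 - 2*x*y - 2*y + 2, f_y(x, y) = -x**2 - 2*x + 6*y**2 + 2*y.
  f_x(P) = -37, f_y(P) = 45 (gradient nonzero, so P is smooth).
Step 3: tangent line at P: -37·(x − -3) + 45·(y − -3) = 0.
Expanding: -37*x + 45*y + 24 = 0.


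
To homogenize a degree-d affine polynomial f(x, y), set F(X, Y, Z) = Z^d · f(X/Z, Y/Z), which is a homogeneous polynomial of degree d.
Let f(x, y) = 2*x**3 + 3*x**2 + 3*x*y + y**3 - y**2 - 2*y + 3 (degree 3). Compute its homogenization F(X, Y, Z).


F(X, Y, Z) = 2*X**3 + 3*X**2*Z + 3*X*Y*Z + Y**3 - Y**2*Z - 2*Y*Z**2 + 3*Z**3

deg(f) = 3.
Substitute x = X/Z, y = Y/Z into f, then multiply by Z^3.
  monomial 2·x^3·y^0 ↦ 2·X^3·Y^0·Z^0.
  monomial 3·x^2·y^0 ↦ 3·X^2·Y^0·Z^1.
  monomial 3·x^1·y^1 ↦ 3·X^1·Y^1·Z^1.
  monomial 1·x^0·y^3 ↦ 1·X^0·Y^3·Z^0.
  monomial -1·x^0·y^2 ↦ -1·X^0·Y^2·Z^1.
  monomial -2·x^0·y^1 ↦ -2·X^0·Y^1·Z^2.
  monomial 3·x^0·y^0 ↦ 3·X^0·Y^0·Z^3.
Collecting: F(X, Y, Z) = 2*X**3 + 3*X**2*Z + 3*X*Y*Z + Y**3 - Y**2*Z - 2*Y*Z**2 + 3*Z**3.


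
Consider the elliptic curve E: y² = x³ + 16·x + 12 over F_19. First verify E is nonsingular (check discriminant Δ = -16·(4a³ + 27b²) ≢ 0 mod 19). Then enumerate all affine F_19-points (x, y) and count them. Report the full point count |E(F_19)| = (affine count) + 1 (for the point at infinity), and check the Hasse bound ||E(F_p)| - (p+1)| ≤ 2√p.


Affine points = {(3, 7), (3, 12), (4, 8), (4, 11), (6, 1), (6, 18), (7, 7), (7, 12), (8, 5), (8, 14), (9, 7), (9, 12), (13, 2), (13, 17), (14, 4), (14, 15), (15, 6), (15, 13)}; affine count = 18; |E(F_19)| = 19.

Discriminant check: Δ ∝ 4a³ + 27b² = 4·16³ + 27·12² = 4·4096 + 27·144 ≡ 18 (mod 19). Nonzero ⇒ E is nonsingular.
For each x ∈ F_19, compute rhs = x³ + 16·x + 12 mod 19, then count y ∈ F_19 with y² ≡ rhs.
  x = 0: rhs = 12, matching y values: none (0 points).
  x = 1: rhs = 10, matching y values: none (0 points).
  x = 2: rhs = 14, matching y values: none (0 points).
  x = 3: rhs = 11, matching y values: 7, 12 (2 points).
  x = 4: rhs = 7, matching y values: 8, 11 (2 points).
  x = 5: rhs = 8, matching y values: none (0 points).
  x = 6: rhs = 1, matching y values: 1, 18 (2 points).
  x = 7: rhs = 11, matching y values: 7, 12 (2 points).
  x = 8: rhs = 6, matching y values: 5, 14 (2 points).
  x = 9: rhs = 11, matching y values: 7, 12 (2 points).
  x = 10: rhs = 13, matching y values: none (0 points).
  x = 11: rhs = 18, matching y values: none (0 points).
  x = 12: rhs = 13, matching y values: none (0 points).
  x = 13: rhs = 4, matching y values: 2, 17 (2 points).
  x = 14: rhs = 16, matching y values: 4, 15 (2 points).
  x = 15: rhs = 17, matching y values: 6, 13 (2 points).
  x = 16: rhs = 13, matching y values: none (0 points).
  x = 17: rhs = 10, matching y values: none (0 points).
  x = 18: rhs = 14, matching y values: none (0 points).
Total affine count: 18.
Full point count |E(F_19)| = 18 + 1 = 19.
Hasse bound: |19 − (19+1)| = |-1| = 1 ≤ 2√19 ≈ 8.7178 ✓.


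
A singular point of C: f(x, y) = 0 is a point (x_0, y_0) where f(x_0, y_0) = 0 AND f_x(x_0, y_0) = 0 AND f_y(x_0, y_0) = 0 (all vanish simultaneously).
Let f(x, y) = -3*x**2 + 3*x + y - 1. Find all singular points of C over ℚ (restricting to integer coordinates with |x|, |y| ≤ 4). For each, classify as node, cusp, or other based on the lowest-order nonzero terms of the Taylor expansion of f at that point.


No singular points in the scanned grid; C is smooth there.

Compute partial derivatives:
  f_x = 3 - 6*x.
  f_y = 1.
f_y = 1 is a nonzero constant, so f_y never vanishes: no point (x, y) can satisfy f = f_x = f_y = 0. In particular no (x, y) ∈ {−4, ..., 4}² is singular; the curve is smooth.


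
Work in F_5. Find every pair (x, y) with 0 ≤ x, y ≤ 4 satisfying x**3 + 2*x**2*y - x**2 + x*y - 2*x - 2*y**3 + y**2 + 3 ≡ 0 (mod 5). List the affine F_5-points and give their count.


Affine F_5-points: {(1, 2), (1, 3), (3, 0), (3, 1), (3, 2), (4, 4)}; count = 6.

For each of the 25 pairs (x, y) ∈ F_5², evaluate f(x, y) mod 5. Record the zeros.
  x = 0: [0↦3, 1↦2, 2↦1, 3↦3, 4↦1]  zeros at y ∈ ∅
  x = 1: [0↦1, 1↦3, 2↦0, 3↦0, 4↦1]  zeros at y ∈ {2, 3}
  x = 2: [0↦3, 1↦2, 2↦1, 3↦3, 4↦1]  zeros at y ∈ ∅
  x = 3: [0↦0, 1↦0, 2↦0, 3↦3, 4↦2]  zeros at y ∈ {0, 1, 2}
  x = 4: [0↦3, 1↦3, 2↦3, 3↦1, 4↦0]  zeros at y ∈ {4}
Collecting zeros: affine points = {(1, 2), (1, 3), (3, 0), (3, 1), (3, 2), (4, 4)}.
Total count |C(F_5)_aff| = 6.


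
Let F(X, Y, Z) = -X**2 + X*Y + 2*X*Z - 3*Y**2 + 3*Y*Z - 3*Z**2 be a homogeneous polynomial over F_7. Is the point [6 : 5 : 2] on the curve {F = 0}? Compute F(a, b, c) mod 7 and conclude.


F(6,5,2) ≡ 3 (mod 7); P is NOT on the curve.

Evaluate F(6, 5, 2) term-by-term (mod 7).
  -X**2 ↦ -1·36·1·1 = -36
  X*Y ↦ 1·6·5·1 = 30
  2*X*Z ↦ 2·6·1·2 = 24
  -3*Y**2 ↦ -3·1·25·1 = -75
  3*Y*Z ↦ 3·1·5·2 = 30
  -3*Z**2 ↦ -3·1·1·4 = -12
Sum: F(6, 5, 2) = (-36) + (30) + (24) + (-75) + (30) + (-12) = -39.
Reducing mod 7: -39 ≡ 3 (mod 7).
Since F(a, b, c) ≡ 3 ≠ 0 (mod 7), P does NOT lie on the curve.


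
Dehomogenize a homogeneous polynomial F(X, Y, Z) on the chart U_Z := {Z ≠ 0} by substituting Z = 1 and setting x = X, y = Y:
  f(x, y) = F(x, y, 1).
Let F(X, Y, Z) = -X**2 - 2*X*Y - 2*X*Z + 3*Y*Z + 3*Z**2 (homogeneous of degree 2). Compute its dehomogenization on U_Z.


f(x, y) = -x**2 - 2*x*y - 2*x + 3*y + 3

On U_Z we set Z = 1. Each monomial c·X^i·Y^j·Z^k in F becomes c·x^i·y^j·1^k = c·x^i·y^j.
Substituting Z = 1: F(X, Y, 1) = -x**2 - 2*x*y - 2*x + 3*y + 3.
Note: deg(f) ≤ deg(F) = 2; strict inequality happens when F is divisible by Z (lost terms).


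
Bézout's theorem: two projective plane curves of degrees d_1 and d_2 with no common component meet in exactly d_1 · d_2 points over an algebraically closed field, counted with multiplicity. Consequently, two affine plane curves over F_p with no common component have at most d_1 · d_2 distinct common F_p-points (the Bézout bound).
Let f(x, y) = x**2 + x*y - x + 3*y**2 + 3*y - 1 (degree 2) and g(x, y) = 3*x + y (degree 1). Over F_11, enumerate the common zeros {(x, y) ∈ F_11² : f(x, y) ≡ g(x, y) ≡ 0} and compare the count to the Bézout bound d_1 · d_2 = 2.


Common zeros: ∅; count = 0; Bézout bound = 2.

deg(f) = 2, deg(g) = 1, so Bézout bound = 2.
Scan x ∈ F_11. For each x, list the y ∈ F_11 with f(x, y) ≡ 0 and those with g(x, y) ≡ 0 (mod 11); the common zeros in that column are the intersection.
  x = 0: f ≡ 0 at y ∈ ∅; g ≡ 0 at y ∈ {0}; common: ∅.
  x = 1: f ≡ 0 at y ∈ ∅; g ≡ 0 at y ∈ {8}; common: ∅.
  x = 2: f ≡ 0 at y ∈ ∅; g ≡ 0 at y ∈ {5}; common: ∅.
  x = 3: f ≡ 0 at y ∈ {4, 5}; g ≡ 0 at y ∈ {2}; common: ∅.
  x = 4: f ≡ 0 at y ∈ {0, 5}; g ≡ 0 at y ∈ {10}; common: ∅.
  x = 5: f ≡ 0 at y ∈ {4, 8}; g ≡ 0 at y ∈ {7}; common: ∅.
  x = 6: f ≡ 0 at y ∈ ∅; g ≡ 0 at y ∈ {4}; common: ∅.
  x = 7: f ≡ 0 at y ∈ {6, 9}; g ≡ 0 at y ∈ {1}; common: ∅.
  x = 8: f ≡ 0 at y ∈ {0}; g ≡ 0 at y ∈ {9}; common: ∅.
  x = 9: f ≡ 0 at y ∈ ∅; g ≡ 0 at y ∈ {6}; common: ∅.
  x = 10: f ≡ 0 at y ∈ {6, 8}; g ≡ 0 at y ∈ {3}; common: ∅.
Collecting: common zeros = ∅, so the count is 0.
Comparison with the Bézout bound: 0 ≤ 2 = deg(f)·deg(g), as expected for curves with no common component (the affine F_11-count falls short of the bound because intersections may lie at infinity, over extension fields, or carry multiplicity).


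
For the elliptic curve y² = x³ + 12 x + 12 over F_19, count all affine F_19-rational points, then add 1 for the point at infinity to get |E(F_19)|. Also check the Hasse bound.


Affine points = {(1, 5), (1, 14), (2, 5), (2, 14), (5, 8), (5, 11), (10, 7), (10, 12), (13, 3), (13, 16), (14, 6), (14, 13), (16, 5), (16, 14)}; affine count = 14; |E(F_19)| = 15.

Discriminant check: Δ ∝ 4a³ + 27b² = 4·12³ + 27·12² = 4·1728 + 27·144 ≡ 8 (mod 19). Nonzero ⇒ E is nonsingular.
For each x ∈ F_19, compute rhs = x³ + 12·x + 12 mod 19, then count y ∈ F_19 with y² ≡ rhs.
  x = 0: rhs = 12, matching y values: none (0 points).
  x = 1: rhs = 6, matching y values: 5, 14 (2 points).
  x = 2: rhs = 6, matching y values: 5, 14 (2 points).
  x = 3: rhs = 18, matching y values: none (0 points).
  x = 4: rhs = 10, matching y values: none (0 points).
  x = 5: rhs = 7, matching y values: 8, 11 (2 points).
  x = 6: rhs = 15, matching y values: none (0 points).
  x = 7: rhs = 2, matching y values: none (0 points).
  x = 8: rhs = 12, matching y values: none (0 points).
  x = 9: rhs = 13, matching y values: none (0 points).
  x = 10: rhs = 11, matching y values: 7, 12 (2 points).
  x = 11: rhs = 12, matching y values: none (0 points).
  x = 12: rhs = 3, matching y values: none (0 points).
  x = 13: rhs = 9, matching y values: 3, 16 (2 points).
  x = 14: rhs = 17, matching y values: 6, 13 (2 points).
  x = 15: rhs = 14, matching y values: none (0 points).
  x = 16: rhs = 6, matching y values: 5, 14 (2 points).
  x = 17: rhs = 18, matching y values: none (0 points).
  x = 18: rhs = 18, matching y values: none (0 points).
Total affine count: 14.
Full point count |E(F_19)| = 14 + 1 = 15.
Hasse bound: |15 − (19+1)| = |-5| = 5 ≤ 2√19 ≈ 8.7178 ✓.


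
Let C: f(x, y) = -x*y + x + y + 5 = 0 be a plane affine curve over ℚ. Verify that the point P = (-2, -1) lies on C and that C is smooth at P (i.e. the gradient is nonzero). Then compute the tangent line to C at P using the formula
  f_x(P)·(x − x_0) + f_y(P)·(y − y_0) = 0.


Tangent line at P: 2*x + 3*y + 7 = 0.

Step 1: f(-2, -1) = 0, so P lies on C.
Step 2: partial derivatives
  f_x(x, y) = 1 - y, f_y(x, y) = 1 - x.
  f_x(P) = 2, f_y(P) = 3 (gradient nonzero, so P is smooth).
Step 3: tangent line at P: 2·(x − -2) + 3·(y − -1) = 0.
Expanding: 2*x + 3*y + 7 = 0.


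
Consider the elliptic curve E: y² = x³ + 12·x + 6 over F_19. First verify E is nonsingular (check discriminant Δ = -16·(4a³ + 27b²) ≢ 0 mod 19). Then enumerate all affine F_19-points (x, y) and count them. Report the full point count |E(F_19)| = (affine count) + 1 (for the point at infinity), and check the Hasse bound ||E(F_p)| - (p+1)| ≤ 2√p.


Affine points = {(0, 5), (0, 14), (1, 0), (2, 0), (4, 2), (4, 17), (5, 1), (5, 18), (6, 3), (6, 16), (8, 5), (8, 14), (9, 8), (9, 11), (10, 9), (10, 10), (11, 5), (11, 14), (12, 4), (12, 15), (14, 7), (14, 12), (16, 0)}; affine count = 23; |E(F_19)| = 24.

Discriminant check: Δ ∝ 4a³ + 27b² = 4·12³ + 27·6² = 4·1728 + 27·36 ≡ 18 (mod 19). Nonzero ⇒ E is nonsingular.
For each x ∈ F_19, compute rhs = x³ + 12·x + 6 mod 19, then count y ∈ F_19 with y² ≡ rhs.
  x = 0: rhs = 6, matching y values: 5, 14 (2 points).
  x = 1: rhs = 0, matching y values: 0 (1 points).
  x = 2: rhs = 0, matching y values: 0 (1 points).
  x = 3: rhs = 12, matching y values: none (0 points).
  x = 4: rhs = 4, matching y values: 2, 17 (2 points).
  x = 5: rhs = 1, matching y values: 1, 18 (2 points).
  x = 6: rhs = 9, matching y values: 3, 16 (2 points).
  x = 7: rhs = 15, matching y values: none (0 points).
  x = 8: rhs = 6, matching y values: 5, 14 (2 points).
  x = 9: rhs = 7, matching y values: 8, 11 (2 points).
  x = 10: rhs = 5, matching y values: 9, 10 (2 points).
  x = 11: rhs = 6, matching y values: 5, 14 (2 points).
  x = 12: rhs = 16, matching y values: 4, 15 (2 points).
  x = 13: rhs = 3, matching y values: none (0 points).
  x = 14: rhs = 11, matching y values: 7, 12 (2 points).
  x = 15: rhs = 8, matching y values: none (0 points).
  x = 16: rhs = 0, matching y values: 0 (1 points).
  x = 17: rhs = 12, matching y values: none (0 points).
  x = 18: rhs = 12, matching y values: none (0 points).
Total affine count: 23.
Full point count |E(F_19)| = 23 + 1 = 24.
Hasse bound: |24 − (19+1)| = |4| = 4 ≤ 2√19 ≈ 8.7178 ✓.


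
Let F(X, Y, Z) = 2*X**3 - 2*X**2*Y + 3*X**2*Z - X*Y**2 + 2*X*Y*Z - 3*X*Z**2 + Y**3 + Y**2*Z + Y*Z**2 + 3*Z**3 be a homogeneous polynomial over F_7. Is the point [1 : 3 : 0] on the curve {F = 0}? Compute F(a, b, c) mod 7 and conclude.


F(1,3,0) ≡ 0 (mod 7); P is on the curve.

Evaluate F(1, 3, 0) term-by-term (mod 7).
  2*X**3 ↦ 2·1·1·1 = 2
  -2*X**2*Y ↦ -2·1·3·1 = -6
  3*X**2*Z ↦ 3·1·1·0 = 0
  -X*Y**2 ↦ -1·1·9·1 = -9
  2*X*Y*Z ↦ 2·1·3·0 = 0
  -3*X*Z**2 ↦ -3·1·1·0 = 0
  Y**3 ↦ 1·1·27·1 = 27
  Y**2*Z ↦ 1·1·9·0 = 0
  Y*Z**2 ↦ 1·1·3·0 = 0
  3*Z**3 ↦ 3·1·1·0 = 0
Sum: F(1, 3, 0) = (2) + (-6) + (0) + (-9) + (0) + (0) + (27) + (0) + (0) + (0) = 14.
Reducing mod 7: 14 ≡ 0 (mod 7).
Since F(a, b, c) ≡ 0 (mod 7), P lies on the curve.


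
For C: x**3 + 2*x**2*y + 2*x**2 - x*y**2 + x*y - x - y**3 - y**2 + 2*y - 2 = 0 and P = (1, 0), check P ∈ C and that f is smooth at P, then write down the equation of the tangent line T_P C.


Tangent line at P: 6*x + 5*y - 6 = 0.

Step 1: f(1, 0) = 0, so P lies on C.
Step 2: partial derivatives
  f_x(x, y) = 3*x**2 + 4*x*y + 4*x - y**2 + y - 1, f_y(x, y) = 2*x**2 - 2*x*y + x - 3*y**2 - 2*y + 2.
  f_x(P) = 6, f_y(P) = 5 (gradient nonzero, so P is smooth).
Step 3: tangent line at P: 6·(x − 1) + 5·(y − 0) = 0.
Expanding: 6*x + 5*y - 6 = 0.


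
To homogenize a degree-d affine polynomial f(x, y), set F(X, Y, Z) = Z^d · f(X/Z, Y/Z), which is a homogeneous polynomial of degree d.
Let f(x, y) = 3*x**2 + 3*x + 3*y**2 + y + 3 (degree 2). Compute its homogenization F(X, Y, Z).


F(X, Y, Z) = 3*X**2 + 3*X*Z + 3*Y**2 + Y*Z + 3*Z**2

deg(f) = 2.
Substitute x = X/Z, y = Y/Z into f, then multiply by Z^2.
  monomial 3·x^2·y^0 ↦ 3·X^2·Y^0·Z^0.
  monomial 3·x^1·y^0 ↦ 3·X^1·Y^0·Z^1.
  monomial 3·x^0·y^2 ↦ 3·X^0·Y^2·Z^0.
  monomial 1·x^0·y^1 ↦ 1·X^0·Y^1·Z^1.
  monomial 3·x^0·y^0 ↦ 3·X^0·Y^0·Z^2.
Collecting: F(X, Y, Z) = 3*X**2 + 3*X*Z + 3*Y**2 + Y*Z + 3*Z**2.


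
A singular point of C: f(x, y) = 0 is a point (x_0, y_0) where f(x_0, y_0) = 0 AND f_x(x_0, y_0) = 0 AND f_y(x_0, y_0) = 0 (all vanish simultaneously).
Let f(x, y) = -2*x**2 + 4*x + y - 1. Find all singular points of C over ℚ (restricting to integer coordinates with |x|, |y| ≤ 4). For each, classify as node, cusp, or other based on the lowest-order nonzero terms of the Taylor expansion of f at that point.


No singular points in the scanned grid; C is smooth there.

Compute partial derivatives:
  f_x = 4 - 4*x.
  f_y = 1.
f_y = 1 is a nonzero constant, so f_y never vanishes: no point (x, y) can satisfy f = f_x = f_y = 0. In particular no (x, y) ∈ {−4, ..., 4}² is singular; the curve is smooth.


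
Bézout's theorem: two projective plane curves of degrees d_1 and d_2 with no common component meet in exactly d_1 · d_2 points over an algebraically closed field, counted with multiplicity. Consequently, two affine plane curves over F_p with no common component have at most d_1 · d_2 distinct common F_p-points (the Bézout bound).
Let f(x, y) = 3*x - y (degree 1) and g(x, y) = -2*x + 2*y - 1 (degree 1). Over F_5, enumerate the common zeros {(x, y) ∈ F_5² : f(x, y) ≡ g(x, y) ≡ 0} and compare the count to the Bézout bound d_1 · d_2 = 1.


Common zeros: {(4, 2)}; count = 1; Bézout bound = 1.

deg(f) = 1, deg(g) = 1, so Bézout bound = 1.
Scan x ∈ F_5. For each x, list the y ∈ F_5 with f(x, y) ≡ 0 and those with g(x, y) ≡ 0 (mod 5); the common zeros in that column are the intersection.
  x = 0: f ≡ 0 at y ∈ {0}; g ≡ 0 at y ∈ {3}; common: ∅.
  x = 1: f ≡ 0 at y ∈ {3}; g ≡ 0 at y ∈ {4}; common: ∅.
  x = 2: f ≡ 0 at y ∈ {1}; g ≡ 0 at y ∈ {0}; common: ∅.
  x = 3: f ≡ 0 at y ∈ {4}; g ≡ 0 at y ∈ {1}; common: ∅.
  x = 4: f ≡ 0 at y ∈ {2}; g ≡ 0 at y ∈ {2}; common: {2}.
Collecting: common zeros = {(4, 2)}, so the count is 1.
Comparison with the Bézout bound: 1 ≤ 1 = deg(f)·deg(g), as expected for curves with no common component (the bound is attained).


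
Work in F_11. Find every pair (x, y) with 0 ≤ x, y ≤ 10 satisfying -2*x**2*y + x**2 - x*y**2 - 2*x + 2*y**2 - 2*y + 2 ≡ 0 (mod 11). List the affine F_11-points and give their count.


Affine F_11-points: {(1, 7), (1, 8), (2, 9), (4, 2), (4, 3), (5, 2), (5, 10), (7, 3), (7, 10), (8, 6), (8, 9), (10, 8)}; count = 12.

For each of the 121 pairs (x, y) ∈ F_11², evaluate f(x, y) mod 11. Record the zeros.
  x = 0: [0↦2, 1↦2, 2↦6, 3↦3, 4↦4, 5↦9, 6↦7, 7↦9, 8↦4, 9↦3, 10↦6]  zeros at y ∈ ∅
  x = 1: [0↦1, 1↦9, 2↦8, 3↦9, 4↦1, 5↦6, 6↦2, 7↦0, 8↦0, 9↦2, 10↦6]  zeros at y ∈ {7, 8}
  x = 2: [0↦2, 1↦3, 2↦4, 3↦5, 4↦6, 5↦7, 6↦8, 7↦9, 8↦10, 9↦0, 10↦1]  zeros at y ∈ {9}
  x = 3: [0↦5, 1↦6, 2↦5, 3↦2, 4↦8, 5↦1, 6↦3, 7↦3, 8↦1, 9↦8, 10↦2]  zeros at y ∈ ∅
  x = 4: [0↦10, 1↦7, 2↦0, 3↦0, 4↦7, 5↦10, 6↦9, 7↦4, 8↦6, 9↦4, 10↦9]  zeros at y ∈ {2, 3}
  x = 5: [0↦6, 1↦6, 2↦0, 3↦10, 4↦3, 5↦1, 6↦4, 7↦1, 8↦3, 9↦10, 10↦0]  zeros at y ∈ {2, 10}
  x = 6: [0↦4, 1↦3, 2↦5, 3↦10, 4↦7, 5↦7, 6↦10, 7↦5, 8↦3, 9↦4, 10↦8]  zeros at y ∈ ∅
  x = 7: [0↦4, 1↦9, 2↦4, 3↦0, 4↦8, 5↦6, 6↦5, 7↦5, 8↦6, 9↦8, 10↦0]  zeros at y ∈ {3, 10}
  x = 8: [0↦6, 1↦2, 2↦8, 3↦2, 4↦6, 5↦9, 6↦0, 7↦1, 8↦1, 9↦0, 10↦9]  zeros at y ∈ {6, 9}
  x = 9: [0↦10, 1↦4, 2↦6, 3↦5, 4↦1, 5↦5, 6↦6, 7↦4, 8↦10, 9↦2, 10↦2]  zeros at y ∈ ∅
  x = 10: [0↦5, 1↦4, 2↦9, 3↦9, 4↦4, 5↦5, 6↦1, 7↦3, 8↦0, 9↦3, 10↦1]  zeros at y ∈ {8}
Collecting zeros: affine points = {(1, 7), (1, 8), (2, 9), (4, 2), (4, 3), (5, 2), (5, 10), (7, 3), (7, 10), (8, 6), (8, 9), (10, 8)}.
Total count |C(F_11)_aff| = 12.


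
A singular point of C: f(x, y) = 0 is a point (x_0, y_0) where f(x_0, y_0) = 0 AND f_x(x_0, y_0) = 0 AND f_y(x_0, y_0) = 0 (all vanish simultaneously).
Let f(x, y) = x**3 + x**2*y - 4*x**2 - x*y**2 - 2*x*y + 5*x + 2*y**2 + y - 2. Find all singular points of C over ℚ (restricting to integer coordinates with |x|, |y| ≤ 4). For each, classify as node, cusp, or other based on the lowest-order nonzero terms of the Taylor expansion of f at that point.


Singular points: {(1, 0)}; classification: node.

Compute partial derivatives:
  f_x = 3*x**2 + 2*x*y - 8*x - y**2 - 2*y + 5.
  f_y = x**2 - 2*x*y - 2*x + 4*y + 1.
Scan x_0 ∈ {−4, ..., 4}. For each x_0, f_y(x_0, y) is a polynomial in y; find its integer roots y ∈ {−4, ..., 4}, then test f_x and f at those candidates.
  x = -4: f_y(-4, y) = 12*y + 25; no integer root y with |y| ≤ 4.
  x = -3: f_y(-3, y) = 10*y + 16; no integer root y with |y| ≤ 4.
  x = -2: f_y(-2, y) = 8*y + 9; no integer root y with |y| ≤ 4.
  x = -1: f_y(-1, y) = 6*y + 4; no integer root y with |y| ≤ 4.
  x = 0: f_y(0, y) = 4*y + 1; no integer root y with |y| ≤ 4.
  x = 1: f_y(1, y) = 2*y; vanishes at y ∈ {0}. (1, 0): f_x = 0, f = 0 — SINGULAR.
  x = 2: f_y(2, y) = 1; no integer root y with |y| ≤ 4.
  x = 3: f_y(3, y) = 4 - 2*y; vanishes at y ∈ {2}. (3, 2): f_x = 12 ≠ 0.
  x = 4: f_y(4, y) = 9 - 4*y; no integer root y with |y| ≤ 4.
Only singular point on the grid: (1, 0).
Classify: substitute x = 1 + u, y = 0 + v and expand: f = u**3 + u**2*v - u**2 - u*v**2 + v**2.
No constant or linear terms (consistent with a singular point). Quadratic part: -u**2 + v**2. Cubic part: u**3 + u**2*v - u*v**2.
The quadratic part v**2 - u**2 = (v − u)(v + u) splits into two distinct linear factors, so there are two distinct tangent lines y − 0 = ±(x − 1) — this is a node (ordinary double point).
Classification: node.


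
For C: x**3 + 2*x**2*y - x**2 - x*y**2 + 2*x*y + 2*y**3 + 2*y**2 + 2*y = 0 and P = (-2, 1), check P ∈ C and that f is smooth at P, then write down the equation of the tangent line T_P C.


Tangent line at P: 9*x + 20*y - 2 = 0.

Step 1: f(-2, 1) = 0, so P lies on C.
Step 2: partial derivatives
  f_x(x, y) = 3*x**2 + 4*x*y - 2*x - y**2 + 2*y, f_y(x, y) = 2*x**2 - 2*x*y + 2*x + 6*y**2 + 4*y + 2.
  f_x(P) = 9, f_y(P) = 20 (gradient nonzero, so P is smooth).
Step 3: tangent line at P: 9·(x − -2) + 20·(y − 1) = 0.
Expanding: 9*x + 20*y - 2 = 0.


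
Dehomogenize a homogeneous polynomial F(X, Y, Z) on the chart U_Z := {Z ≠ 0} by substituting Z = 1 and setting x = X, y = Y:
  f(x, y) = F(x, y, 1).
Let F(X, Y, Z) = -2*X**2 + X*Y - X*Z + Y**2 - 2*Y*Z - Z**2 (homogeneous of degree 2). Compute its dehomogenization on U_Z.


f(x, y) = -2*x**2 + x*y - x + y**2 - 2*y - 1

On U_Z we set Z = 1. Each monomial c·X^i·Y^j·Z^k in F becomes c·x^i·y^j·1^k = c·x^i·y^j.
Substituting Z = 1: F(X, Y, 1) = -2*x**2 + x*y - x + y**2 - 2*y - 1.
Note: deg(f) ≤ deg(F) = 2; strict inequality happens when F is divisible by Z (lost terms).


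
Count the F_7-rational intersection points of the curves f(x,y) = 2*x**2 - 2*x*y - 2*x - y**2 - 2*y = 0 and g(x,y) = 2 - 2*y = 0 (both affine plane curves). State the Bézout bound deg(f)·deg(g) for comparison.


Common zeros: ∅; count = 0; Bézout bound = 2.

deg(f) = 2, deg(g) = 1, so Bézout bound = 2.
Scan x ∈ F_7. For each x, list the y ∈ F_7 with f(x, y) ≡ 0 and those with g(x, y) ≡ 0 (mod 7); the common zeros in that column are the intersection.
  x = 0: f ≡ 0 at y ∈ {0, 5}; g ≡ 0 at y ∈ {1}; common: ∅.
  x = 1: f ≡ 0 at y ∈ {0, 3}; g ≡ 0 at y ∈ {1}; common: ∅.
  x = 2: f ≡ 0 at y ∈ ∅; g ≡ 0 at y ∈ {1}; common: ∅.
  x = 3: f ≡ 0 at y ∈ {3}; g ≡ 0 at y ∈ {1}; common: ∅.
  x = 4: f ≡ 0 at y ∈ {2}; g ≡ 0 at y ∈ {1}; common: ∅.
  x = 5: f ≡ 0 at y ∈ ∅; g ≡ 0 at y ∈ {1}; common: ∅.
  x = 6: f ≡ 0 at y ∈ {2, 5}; g ≡ 0 at y ∈ {1}; common: ∅.
Collecting: common zeros = ∅, so the count is 0.
Comparison with the Bézout bound: 0 ≤ 2 = deg(f)·deg(g), as expected for curves with no common component (the affine F_7-count falls short of the bound because intersections may lie at infinity, over extension fields, or carry multiplicity).
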